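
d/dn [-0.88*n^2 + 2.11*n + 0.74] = 2.11 - 1.76*n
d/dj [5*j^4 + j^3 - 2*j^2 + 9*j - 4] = 20*j^3 + 3*j^2 - 4*j + 9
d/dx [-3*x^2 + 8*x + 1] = 8 - 6*x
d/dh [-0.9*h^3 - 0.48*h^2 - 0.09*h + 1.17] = -2.7*h^2 - 0.96*h - 0.09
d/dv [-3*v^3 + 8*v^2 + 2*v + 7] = -9*v^2 + 16*v + 2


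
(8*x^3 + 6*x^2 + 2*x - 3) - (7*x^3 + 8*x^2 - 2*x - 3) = x^3 - 2*x^2 + 4*x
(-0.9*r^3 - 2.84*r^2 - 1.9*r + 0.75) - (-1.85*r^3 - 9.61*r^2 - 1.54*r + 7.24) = 0.95*r^3 + 6.77*r^2 - 0.36*r - 6.49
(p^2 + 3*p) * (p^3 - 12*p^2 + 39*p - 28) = p^5 - 9*p^4 + 3*p^3 + 89*p^2 - 84*p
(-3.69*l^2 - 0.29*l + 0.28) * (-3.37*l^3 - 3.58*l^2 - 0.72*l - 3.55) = 12.4353*l^5 + 14.1875*l^4 + 2.7514*l^3 + 12.3059*l^2 + 0.8279*l - 0.994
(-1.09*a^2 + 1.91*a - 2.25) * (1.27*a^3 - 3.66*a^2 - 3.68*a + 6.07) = -1.3843*a^5 + 6.4151*a^4 - 5.8369*a^3 - 5.4101*a^2 + 19.8737*a - 13.6575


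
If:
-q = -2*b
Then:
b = q/2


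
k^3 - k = k*(k - 1)*(k + 1)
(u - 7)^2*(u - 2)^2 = u^4 - 18*u^3 + 109*u^2 - 252*u + 196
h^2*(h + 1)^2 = h^4 + 2*h^3 + h^2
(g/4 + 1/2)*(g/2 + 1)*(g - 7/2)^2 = g^4/8 - 3*g^3/8 - 47*g^2/32 + 21*g/8 + 49/8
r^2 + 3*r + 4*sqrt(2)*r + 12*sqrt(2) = (r + 3)*(r + 4*sqrt(2))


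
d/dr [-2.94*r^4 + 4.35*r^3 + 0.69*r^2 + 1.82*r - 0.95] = -11.76*r^3 + 13.05*r^2 + 1.38*r + 1.82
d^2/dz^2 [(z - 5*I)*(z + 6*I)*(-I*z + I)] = 2*I*(-3*z + 1 - I)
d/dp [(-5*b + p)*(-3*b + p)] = -8*b + 2*p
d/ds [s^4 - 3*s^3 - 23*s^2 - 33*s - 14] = 4*s^3 - 9*s^2 - 46*s - 33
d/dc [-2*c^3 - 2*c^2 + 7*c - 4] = -6*c^2 - 4*c + 7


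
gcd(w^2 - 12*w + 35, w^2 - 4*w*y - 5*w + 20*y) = w - 5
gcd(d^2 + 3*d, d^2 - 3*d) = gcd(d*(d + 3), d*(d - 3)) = d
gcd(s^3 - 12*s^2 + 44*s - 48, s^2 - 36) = s - 6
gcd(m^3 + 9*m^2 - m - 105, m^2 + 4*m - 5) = m + 5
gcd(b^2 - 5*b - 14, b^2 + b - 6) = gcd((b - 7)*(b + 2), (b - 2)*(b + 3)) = 1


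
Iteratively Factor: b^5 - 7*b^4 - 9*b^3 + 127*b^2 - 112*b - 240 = (b - 3)*(b^4 - 4*b^3 - 21*b^2 + 64*b + 80) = (b - 3)*(b + 4)*(b^3 - 8*b^2 + 11*b + 20) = (b - 3)*(b + 1)*(b + 4)*(b^2 - 9*b + 20) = (b - 4)*(b - 3)*(b + 1)*(b + 4)*(b - 5)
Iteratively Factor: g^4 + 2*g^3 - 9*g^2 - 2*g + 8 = (g - 1)*(g^3 + 3*g^2 - 6*g - 8) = (g - 1)*(g + 4)*(g^2 - g - 2) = (g - 1)*(g + 1)*(g + 4)*(g - 2)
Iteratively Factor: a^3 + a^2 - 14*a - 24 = (a + 3)*(a^2 - 2*a - 8) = (a - 4)*(a + 3)*(a + 2)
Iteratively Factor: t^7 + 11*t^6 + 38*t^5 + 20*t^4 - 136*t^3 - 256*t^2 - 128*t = (t)*(t^6 + 11*t^5 + 38*t^4 + 20*t^3 - 136*t^2 - 256*t - 128) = t*(t + 2)*(t^5 + 9*t^4 + 20*t^3 - 20*t^2 - 96*t - 64) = t*(t + 2)*(t + 4)*(t^4 + 5*t^3 - 20*t - 16) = t*(t + 2)^2*(t + 4)*(t^3 + 3*t^2 - 6*t - 8) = t*(t - 2)*(t + 2)^2*(t + 4)*(t^2 + 5*t + 4) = t*(t - 2)*(t + 2)^2*(t + 4)^2*(t + 1)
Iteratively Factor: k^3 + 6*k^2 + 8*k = (k + 4)*(k^2 + 2*k) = (k + 2)*(k + 4)*(k)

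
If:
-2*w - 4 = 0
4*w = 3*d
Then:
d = -8/3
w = -2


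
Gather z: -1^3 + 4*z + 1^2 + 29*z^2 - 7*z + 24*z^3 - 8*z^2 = 24*z^3 + 21*z^2 - 3*z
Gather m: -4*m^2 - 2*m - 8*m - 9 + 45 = -4*m^2 - 10*m + 36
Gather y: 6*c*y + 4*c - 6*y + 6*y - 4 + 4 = 6*c*y + 4*c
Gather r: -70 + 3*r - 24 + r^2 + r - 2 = r^2 + 4*r - 96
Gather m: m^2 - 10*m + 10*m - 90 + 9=m^2 - 81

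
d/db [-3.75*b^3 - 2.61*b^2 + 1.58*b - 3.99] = -11.25*b^2 - 5.22*b + 1.58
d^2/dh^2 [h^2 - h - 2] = 2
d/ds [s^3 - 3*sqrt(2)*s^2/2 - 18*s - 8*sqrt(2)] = 3*s^2 - 3*sqrt(2)*s - 18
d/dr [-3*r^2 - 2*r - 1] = -6*r - 2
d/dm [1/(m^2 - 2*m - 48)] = 2*(1 - m)/(-m^2 + 2*m + 48)^2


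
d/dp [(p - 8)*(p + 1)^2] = 3*(p - 5)*(p + 1)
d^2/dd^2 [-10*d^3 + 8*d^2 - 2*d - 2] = 16 - 60*d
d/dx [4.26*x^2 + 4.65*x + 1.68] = 8.52*x + 4.65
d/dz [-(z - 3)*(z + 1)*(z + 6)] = -3*z^2 - 8*z + 15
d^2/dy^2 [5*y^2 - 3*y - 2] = 10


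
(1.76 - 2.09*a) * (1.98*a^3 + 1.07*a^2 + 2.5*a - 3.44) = -4.1382*a^4 + 1.2485*a^3 - 3.3418*a^2 + 11.5896*a - 6.0544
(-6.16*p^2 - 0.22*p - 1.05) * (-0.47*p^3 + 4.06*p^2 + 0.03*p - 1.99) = 2.8952*p^5 - 24.9062*p^4 - 0.5845*p^3 + 7.9888*p^2 + 0.4063*p + 2.0895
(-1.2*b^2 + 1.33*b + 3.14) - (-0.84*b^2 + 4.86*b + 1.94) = -0.36*b^2 - 3.53*b + 1.2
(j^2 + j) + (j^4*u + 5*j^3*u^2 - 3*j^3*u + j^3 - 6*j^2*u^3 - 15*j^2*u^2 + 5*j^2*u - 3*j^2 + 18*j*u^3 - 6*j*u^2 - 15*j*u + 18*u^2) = j^4*u + 5*j^3*u^2 - 3*j^3*u + j^3 - 6*j^2*u^3 - 15*j^2*u^2 + 5*j^2*u - 2*j^2 + 18*j*u^3 - 6*j*u^2 - 15*j*u + j + 18*u^2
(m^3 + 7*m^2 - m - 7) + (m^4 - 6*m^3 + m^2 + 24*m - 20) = m^4 - 5*m^3 + 8*m^2 + 23*m - 27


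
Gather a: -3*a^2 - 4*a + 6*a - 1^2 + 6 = -3*a^2 + 2*a + 5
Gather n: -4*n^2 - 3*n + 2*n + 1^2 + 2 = -4*n^2 - n + 3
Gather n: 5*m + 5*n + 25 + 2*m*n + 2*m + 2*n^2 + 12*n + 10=7*m + 2*n^2 + n*(2*m + 17) + 35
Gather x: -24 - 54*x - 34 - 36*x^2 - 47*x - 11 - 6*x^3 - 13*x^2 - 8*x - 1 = -6*x^3 - 49*x^2 - 109*x - 70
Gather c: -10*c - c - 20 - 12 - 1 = -11*c - 33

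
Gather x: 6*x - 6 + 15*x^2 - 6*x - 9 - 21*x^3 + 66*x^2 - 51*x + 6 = -21*x^3 + 81*x^2 - 51*x - 9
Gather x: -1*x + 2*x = x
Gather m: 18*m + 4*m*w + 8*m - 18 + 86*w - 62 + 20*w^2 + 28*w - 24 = m*(4*w + 26) + 20*w^2 + 114*w - 104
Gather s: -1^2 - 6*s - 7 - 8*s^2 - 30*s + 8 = -8*s^2 - 36*s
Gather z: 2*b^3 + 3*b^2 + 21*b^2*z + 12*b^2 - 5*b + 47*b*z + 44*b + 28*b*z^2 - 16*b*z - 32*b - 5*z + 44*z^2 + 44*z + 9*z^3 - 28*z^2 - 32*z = 2*b^3 + 15*b^2 + 7*b + 9*z^3 + z^2*(28*b + 16) + z*(21*b^2 + 31*b + 7)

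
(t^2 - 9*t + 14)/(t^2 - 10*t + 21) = (t - 2)/(t - 3)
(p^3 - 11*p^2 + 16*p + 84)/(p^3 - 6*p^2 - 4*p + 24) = (p - 7)/(p - 2)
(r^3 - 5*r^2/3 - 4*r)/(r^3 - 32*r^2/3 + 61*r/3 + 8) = r*(3*r + 4)/(3*r^2 - 23*r - 8)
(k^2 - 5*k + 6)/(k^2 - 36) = (k^2 - 5*k + 6)/(k^2 - 36)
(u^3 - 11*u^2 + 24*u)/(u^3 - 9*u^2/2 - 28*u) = 2*(u - 3)/(2*u + 7)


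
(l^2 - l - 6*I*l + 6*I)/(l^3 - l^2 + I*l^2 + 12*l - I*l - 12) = (l - 6*I)/(l^2 + I*l + 12)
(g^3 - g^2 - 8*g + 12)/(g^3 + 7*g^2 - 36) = (g - 2)/(g + 6)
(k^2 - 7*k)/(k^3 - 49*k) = 1/(k + 7)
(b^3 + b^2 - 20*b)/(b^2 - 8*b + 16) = b*(b + 5)/(b - 4)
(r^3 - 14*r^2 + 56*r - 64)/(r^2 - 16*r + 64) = (r^2 - 6*r + 8)/(r - 8)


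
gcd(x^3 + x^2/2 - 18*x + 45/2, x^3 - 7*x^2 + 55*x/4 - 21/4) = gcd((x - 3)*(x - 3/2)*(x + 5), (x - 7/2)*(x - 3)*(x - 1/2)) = x - 3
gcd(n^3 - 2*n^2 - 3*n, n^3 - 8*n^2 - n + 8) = n + 1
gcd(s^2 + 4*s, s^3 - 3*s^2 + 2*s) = s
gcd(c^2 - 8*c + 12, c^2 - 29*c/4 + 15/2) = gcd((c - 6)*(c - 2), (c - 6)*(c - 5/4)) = c - 6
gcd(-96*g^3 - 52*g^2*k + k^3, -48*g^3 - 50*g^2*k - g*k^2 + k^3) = 48*g^2 + 2*g*k - k^2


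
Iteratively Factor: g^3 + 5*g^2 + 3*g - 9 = (g + 3)*(g^2 + 2*g - 3) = (g - 1)*(g + 3)*(g + 3)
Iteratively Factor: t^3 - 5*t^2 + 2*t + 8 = (t - 2)*(t^2 - 3*t - 4) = (t - 2)*(t + 1)*(t - 4)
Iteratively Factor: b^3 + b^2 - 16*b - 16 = (b + 1)*(b^2 - 16) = (b - 4)*(b + 1)*(b + 4)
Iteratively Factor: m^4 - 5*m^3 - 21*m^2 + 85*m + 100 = (m + 4)*(m^3 - 9*m^2 + 15*m + 25) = (m - 5)*(m + 4)*(m^2 - 4*m - 5) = (m - 5)*(m + 1)*(m + 4)*(m - 5)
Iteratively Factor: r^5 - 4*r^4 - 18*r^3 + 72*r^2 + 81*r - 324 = (r - 4)*(r^4 - 18*r^2 + 81) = (r - 4)*(r + 3)*(r^3 - 3*r^2 - 9*r + 27) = (r - 4)*(r - 3)*(r + 3)*(r^2 - 9) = (r - 4)*(r - 3)*(r + 3)^2*(r - 3)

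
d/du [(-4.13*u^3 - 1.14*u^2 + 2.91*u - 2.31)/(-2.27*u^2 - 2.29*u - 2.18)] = (9.3751*u^4 + 18.9154*u^3 + 36.2265*u^2 - 5.517*u - 11.6337)/(5.1529*u^4 + 10.3966*u^3 + 15.1413*u^2 + 9.9844*u + 4.7524)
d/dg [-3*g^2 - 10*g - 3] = -6*g - 10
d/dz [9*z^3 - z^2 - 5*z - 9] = 27*z^2 - 2*z - 5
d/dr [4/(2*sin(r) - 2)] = -2*cos(r)/(sin(r) - 1)^2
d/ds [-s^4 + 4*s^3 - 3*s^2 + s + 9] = -4*s^3 + 12*s^2 - 6*s + 1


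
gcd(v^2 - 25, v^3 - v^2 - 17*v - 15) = v - 5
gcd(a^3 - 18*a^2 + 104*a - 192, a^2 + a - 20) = a - 4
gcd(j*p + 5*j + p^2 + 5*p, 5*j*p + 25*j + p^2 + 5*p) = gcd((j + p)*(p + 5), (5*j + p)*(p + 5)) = p + 5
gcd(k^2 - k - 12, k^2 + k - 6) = k + 3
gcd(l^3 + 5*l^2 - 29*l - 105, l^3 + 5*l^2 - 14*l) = l + 7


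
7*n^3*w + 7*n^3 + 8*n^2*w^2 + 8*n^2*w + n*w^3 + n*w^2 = (n + w)*(7*n + w)*(n*w + n)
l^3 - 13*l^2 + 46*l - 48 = (l - 8)*(l - 3)*(l - 2)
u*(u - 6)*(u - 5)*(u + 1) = u^4 - 10*u^3 + 19*u^2 + 30*u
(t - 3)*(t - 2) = t^2 - 5*t + 6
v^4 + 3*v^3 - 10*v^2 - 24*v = v*(v - 3)*(v + 2)*(v + 4)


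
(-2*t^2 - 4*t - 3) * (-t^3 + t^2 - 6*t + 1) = 2*t^5 + 2*t^4 + 11*t^3 + 19*t^2 + 14*t - 3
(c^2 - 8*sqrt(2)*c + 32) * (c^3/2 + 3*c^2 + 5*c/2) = c^5/2 - 4*sqrt(2)*c^4 + 3*c^4 - 24*sqrt(2)*c^3 + 37*c^3/2 - 20*sqrt(2)*c^2 + 96*c^2 + 80*c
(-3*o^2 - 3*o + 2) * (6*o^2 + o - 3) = -18*o^4 - 21*o^3 + 18*o^2 + 11*o - 6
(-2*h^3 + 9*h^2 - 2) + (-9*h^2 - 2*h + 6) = -2*h^3 - 2*h + 4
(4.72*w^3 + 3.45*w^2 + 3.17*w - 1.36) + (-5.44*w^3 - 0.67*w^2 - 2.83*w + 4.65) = -0.720000000000001*w^3 + 2.78*w^2 + 0.34*w + 3.29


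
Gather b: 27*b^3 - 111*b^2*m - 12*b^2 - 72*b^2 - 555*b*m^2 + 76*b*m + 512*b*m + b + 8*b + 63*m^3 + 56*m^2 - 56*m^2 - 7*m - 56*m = 27*b^3 + b^2*(-111*m - 84) + b*(-555*m^2 + 588*m + 9) + 63*m^3 - 63*m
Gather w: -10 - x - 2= -x - 12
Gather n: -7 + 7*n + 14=7*n + 7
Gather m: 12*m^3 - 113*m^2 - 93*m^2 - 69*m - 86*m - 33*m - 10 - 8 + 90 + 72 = 12*m^3 - 206*m^2 - 188*m + 144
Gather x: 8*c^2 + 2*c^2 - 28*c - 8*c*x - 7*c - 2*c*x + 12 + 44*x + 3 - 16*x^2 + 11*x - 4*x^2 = 10*c^2 - 35*c - 20*x^2 + x*(55 - 10*c) + 15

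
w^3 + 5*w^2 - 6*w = w*(w - 1)*(w + 6)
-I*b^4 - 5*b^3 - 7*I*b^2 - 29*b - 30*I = (b - 5*I)*(b - 3*I)*(b + 2*I)*(-I*b + 1)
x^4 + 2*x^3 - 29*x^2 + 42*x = x*(x - 3)*(x - 2)*(x + 7)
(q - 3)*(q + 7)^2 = q^3 + 11*q^2 + 7*q - 147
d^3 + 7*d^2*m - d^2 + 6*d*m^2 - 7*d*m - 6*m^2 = (d - 1)*(d + m)*(d + 6*m)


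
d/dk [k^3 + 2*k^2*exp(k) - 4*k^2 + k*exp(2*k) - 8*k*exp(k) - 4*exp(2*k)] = 2*k^2*exp(k) + 3*k^2 + 2*k*exp(2*k) - 4*k*exp(k) - 8*k - 7*exp(2*k) - 8*exp(k)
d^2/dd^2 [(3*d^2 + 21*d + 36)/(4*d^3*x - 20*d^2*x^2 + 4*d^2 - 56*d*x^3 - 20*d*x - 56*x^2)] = 3*(((2*d + 7)*(-3*d^2*x + 10*d*x^2 - 2*d + 14*x^3 + 5*x) - (d^2 + 7*d + 12)*(3*d*x - 5*x^2 + 1))*(-d^3*x + 5*d^2*x^2 - d^2 + 14*d*x^3 + 5*d*x + 14*x^2) - (d^2 + 7*d + 12)*(-3*d^2*x + 10*d*x^2 - 2*d + 14*x^3 + 5*x)^2 - (-d^3*x + 5*d^2*x^2 - d^2 + 14*d*x^3 + 5*d*x + 14*x^2)^2)/(2*(-d^3*x + 5*d^2*x^2 - d^2 + 14*d*x^3 + 5*d*x + 14*x^2)^3)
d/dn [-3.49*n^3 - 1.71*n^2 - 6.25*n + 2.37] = -10.47*n^2 - 3.42*n - 6.25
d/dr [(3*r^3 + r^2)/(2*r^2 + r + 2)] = r*(-r*(3*r + 1)*(4*r + 1) + (9*r + 2)*(2*r^2 + r + 2))/(2*r^2 + r + 2)^2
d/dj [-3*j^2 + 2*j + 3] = 2 - 6*j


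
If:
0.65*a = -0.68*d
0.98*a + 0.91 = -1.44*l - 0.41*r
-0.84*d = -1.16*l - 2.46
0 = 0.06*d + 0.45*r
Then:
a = 60.39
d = -57.72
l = -43.92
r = 7.70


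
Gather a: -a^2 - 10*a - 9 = -a^2 - 10*a - 9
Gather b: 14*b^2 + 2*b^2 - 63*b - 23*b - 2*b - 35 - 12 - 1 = 16*b^2 - 88*b - 48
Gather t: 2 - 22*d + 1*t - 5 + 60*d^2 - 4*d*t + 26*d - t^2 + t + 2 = 60*d^2 + 4*d - t^2 + t*(2 - 4*d) - 1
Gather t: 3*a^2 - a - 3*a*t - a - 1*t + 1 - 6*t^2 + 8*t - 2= 3*a^2 - 2*a - 6*t^2 + t*(7 - 3*a) - 1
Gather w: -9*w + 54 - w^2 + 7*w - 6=-w^2 - 2*w + 48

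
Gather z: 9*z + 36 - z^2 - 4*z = -z^2 + 5*z + 36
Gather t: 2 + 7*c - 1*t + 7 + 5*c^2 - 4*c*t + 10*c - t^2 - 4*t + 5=5*c^2 + 17*c - t^2 + t*(-4*c - 5) + 14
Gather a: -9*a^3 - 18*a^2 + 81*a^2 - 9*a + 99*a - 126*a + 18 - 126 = -9*a^3 + 63*a^2 - 36*a - 108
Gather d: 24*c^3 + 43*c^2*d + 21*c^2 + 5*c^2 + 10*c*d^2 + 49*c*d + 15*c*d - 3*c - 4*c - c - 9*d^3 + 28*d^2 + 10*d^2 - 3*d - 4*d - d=24*c^3 + 26*c^2 - 8*c - 9*d^3 + d^2*(10*c + 38) + d*(43*c^2 + 64*c - 8)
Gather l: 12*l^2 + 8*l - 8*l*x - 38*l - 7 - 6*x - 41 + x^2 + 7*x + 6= 12*l^2 + l*(-8*x - 30) + x^2 + x - 42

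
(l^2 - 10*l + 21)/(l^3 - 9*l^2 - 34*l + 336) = (l - 3)/(l^2 - 2*l - 48)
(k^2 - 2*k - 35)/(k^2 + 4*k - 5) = (k - 7)/(k - 1)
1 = 1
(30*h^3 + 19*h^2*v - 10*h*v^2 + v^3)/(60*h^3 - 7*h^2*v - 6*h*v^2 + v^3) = (-6*h^2 - 5*h*v + v^2)/(-12*h^2 - h*v + v^2)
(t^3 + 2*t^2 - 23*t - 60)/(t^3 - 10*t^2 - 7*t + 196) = (t^2 - 2*t - 15)/(t^2 - 14*t + 49)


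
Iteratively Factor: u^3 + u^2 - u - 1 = (u - 1)*(u^2 + 2*u + 1) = (u - 1)*(u + 1)*(u + 1)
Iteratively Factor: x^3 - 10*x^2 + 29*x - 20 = (x - 1)*(x^2 - 9*x + 20) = (x - 4)*(x - 1)*(x - 5)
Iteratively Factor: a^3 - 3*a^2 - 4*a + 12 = (a - 2)*(a^2 - a - 6) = (a - 3)*(a - 2)*(a + 2)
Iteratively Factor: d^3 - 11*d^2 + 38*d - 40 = (d - 4)*(d^2 - 7*d + 10) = (d - 5)*(d - 4)*(d - 2)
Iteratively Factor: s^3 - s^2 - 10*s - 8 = (s + 2)*(s^2 - 3*s - 4) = (s - 4)*(s + 2)*(s + 1)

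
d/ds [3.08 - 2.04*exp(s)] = -2.04*exp(s)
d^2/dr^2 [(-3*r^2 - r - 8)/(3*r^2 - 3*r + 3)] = 2*(-4*r^3 - 15*r^2 + 27*r - 4)/(3*(r^6 - 3*r^5 + 6*r^4 - 7*r^3 + 6*r^2 - 3*r + 1))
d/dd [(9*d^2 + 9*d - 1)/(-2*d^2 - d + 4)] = (9*d^2 + 68*d + 35)/(4*d^4 + 4*d^3 - 15*d^2 - 8*d + 16)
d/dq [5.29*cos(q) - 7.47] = -5.29*sin(q)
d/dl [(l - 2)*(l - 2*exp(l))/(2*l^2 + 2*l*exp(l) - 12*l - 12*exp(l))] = (-(l - 2)*(l - 2*exp(l))*(l*exp(l) + 2*l - 5*exp(l) - 6) + (l - (l - 2)*(2*exp(l) - 1) - 2*exp(l))*(l^2 + l*exp(l) - 6*l - 6*exp(l)))/(2*(l^2 + l*exp(l) - 6*l - 6*exp(l))^2)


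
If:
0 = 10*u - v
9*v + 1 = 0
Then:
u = -1/90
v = -1/9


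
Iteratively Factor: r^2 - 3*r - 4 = (r - 4)*(r + 1)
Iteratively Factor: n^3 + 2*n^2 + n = (n)*(n^2 + 2*n + 1) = n*(n + 1)*(n + 1)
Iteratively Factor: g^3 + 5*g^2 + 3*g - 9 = (g + 3)*(g^2 + 2*g - 3) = (g - 1)*(g + 3)*(g + 3)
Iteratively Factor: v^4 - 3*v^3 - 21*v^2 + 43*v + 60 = (v + 4)*(v^3 - 7*v^2 + 7*v + 15) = (v + 1)*(v + 4)*(v^2 - 8*v + 15) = (v - 5)*(v + 1)*(v + 4)*(v - 3)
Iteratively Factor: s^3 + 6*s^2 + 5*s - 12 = (s + 4)*(s^2 + 2*s - 3) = (s + 3)*(s + 4)*(s - 1)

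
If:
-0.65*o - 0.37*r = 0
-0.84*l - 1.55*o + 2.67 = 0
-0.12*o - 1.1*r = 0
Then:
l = 3.18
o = 0.00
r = 0.00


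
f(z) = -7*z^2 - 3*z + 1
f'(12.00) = -171.00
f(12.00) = -1043.00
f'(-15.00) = 207.00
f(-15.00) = -1529.00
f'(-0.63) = 5.82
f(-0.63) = 0.11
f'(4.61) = -67.54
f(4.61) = -161.59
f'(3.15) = -47.10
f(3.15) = -77.91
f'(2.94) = -44.16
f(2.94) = -68.33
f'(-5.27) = 70.78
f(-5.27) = -177.60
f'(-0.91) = 9.74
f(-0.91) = -2.07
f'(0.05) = -3.70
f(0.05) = 0.83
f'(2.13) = -32.82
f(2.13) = -37.15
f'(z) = -14*z - 3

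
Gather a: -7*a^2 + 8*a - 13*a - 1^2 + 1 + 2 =-7*a^2 - 5*a + 2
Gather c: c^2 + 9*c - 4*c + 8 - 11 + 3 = c^2 + 5*c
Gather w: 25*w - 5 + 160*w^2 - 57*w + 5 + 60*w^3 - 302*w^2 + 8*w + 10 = 60*w^3 - 142*w^2 - 24*w + 10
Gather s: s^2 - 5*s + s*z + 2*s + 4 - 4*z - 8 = s^2 + s*(z - 3) - 4*z - 4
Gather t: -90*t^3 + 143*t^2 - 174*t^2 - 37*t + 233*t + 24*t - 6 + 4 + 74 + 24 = -90*t^3 - 31*t^2 + 220*t + 96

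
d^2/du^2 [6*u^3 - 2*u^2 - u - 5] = 36*u - 4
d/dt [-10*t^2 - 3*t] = -20*t - 3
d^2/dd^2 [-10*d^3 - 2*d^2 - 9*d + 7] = -60*d - 4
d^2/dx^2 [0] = 0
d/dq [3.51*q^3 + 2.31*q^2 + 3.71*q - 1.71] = 10.53*q^2 + 4.62*q + 3.71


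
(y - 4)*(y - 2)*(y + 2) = y^3 - 4*y^2 - 4*y + 16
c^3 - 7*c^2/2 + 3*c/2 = c*(c - 3)*(c - 1/2)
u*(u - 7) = u^2 - 7*u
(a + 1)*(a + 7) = a^2 + 8*a + 7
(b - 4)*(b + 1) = b^2 - 3*b - 4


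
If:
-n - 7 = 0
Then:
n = -7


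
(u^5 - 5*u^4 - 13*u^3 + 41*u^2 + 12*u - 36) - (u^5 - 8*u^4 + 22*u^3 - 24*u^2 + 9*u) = 3*u^4 - 35*u^3 + 65*u^2 + 3*u - 36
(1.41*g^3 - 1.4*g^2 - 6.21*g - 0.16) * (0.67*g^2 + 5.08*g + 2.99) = 0.9447*g^5 + 6.2248*g^4 - 7.0568*g^3 - 35.84*g^2 - 19.3807*g - 0.4784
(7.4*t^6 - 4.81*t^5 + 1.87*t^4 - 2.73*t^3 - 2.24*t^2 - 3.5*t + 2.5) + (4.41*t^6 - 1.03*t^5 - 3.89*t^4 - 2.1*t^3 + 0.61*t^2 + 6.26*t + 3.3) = 11.81*t^6 - 5.84*t^5 - 2.02*t^4 - 4.83*t^3 - 1.63*t^2 + 2.76*t + 5.8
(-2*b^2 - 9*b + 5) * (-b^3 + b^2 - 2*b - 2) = 2*b^5 + 7*b^4 - 10*b^3 + 27*b^2 + 8*b - 10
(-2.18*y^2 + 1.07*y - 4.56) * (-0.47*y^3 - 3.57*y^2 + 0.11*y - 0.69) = 1.0246*y^5 + 7.2797*y^4 - 1.9165*y^3 + 17.9011*y^2 - 1.2399*y + 3.1464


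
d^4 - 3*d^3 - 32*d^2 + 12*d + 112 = (d - 7)*(d - 2)*(d + 2)*(d + 4)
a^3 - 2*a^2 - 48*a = a*(a - 8)*(a + 6)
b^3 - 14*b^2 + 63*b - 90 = (b - 6)*(b - 5)*(b - 3)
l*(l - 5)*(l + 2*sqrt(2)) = l^3 - 5*l^2 + 2*sqrt(2)*l^2 - 10*sqrt(2)*l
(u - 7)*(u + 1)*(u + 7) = u^3 + u^2 - 49*u - 49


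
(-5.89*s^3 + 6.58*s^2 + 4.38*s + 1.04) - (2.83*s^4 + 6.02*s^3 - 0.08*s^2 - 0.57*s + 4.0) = -2.83*s^4 - 11.91*s^3 + 6.66*s^2 + 4.95*s - 2.96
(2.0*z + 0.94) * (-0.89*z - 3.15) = -1.78*z^2 - 7.1366*z - 2.961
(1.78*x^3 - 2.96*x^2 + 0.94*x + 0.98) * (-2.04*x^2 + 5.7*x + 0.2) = -3.6312*x^5 + 16.1844*x^4 - 18.4336*x^3 + 2.7668*x^2 + 5.774*x + 0.196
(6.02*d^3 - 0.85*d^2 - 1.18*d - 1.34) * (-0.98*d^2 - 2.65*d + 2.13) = -5.8996*d^5 - 15.12*d^4 + 16.2315*d^3 + 2.6297*d^2 + 1.0376*d - 2.8542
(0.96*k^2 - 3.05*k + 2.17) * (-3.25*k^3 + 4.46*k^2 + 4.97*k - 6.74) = -3.12*k^5 + 14.1941*k^4 - 15.8843*k^3 - 11.9507*k^2 + 31.3419*k - 14.6258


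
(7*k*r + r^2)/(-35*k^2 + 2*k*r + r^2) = r/(-5*k + r)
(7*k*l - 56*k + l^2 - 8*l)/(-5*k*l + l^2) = (-7*k*l + 56*k - l^2 + 8*l)/(l*(5*k - l))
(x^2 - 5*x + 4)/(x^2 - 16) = (x - 1)/(x + 4)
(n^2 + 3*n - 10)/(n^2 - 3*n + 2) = (n + 5)/(n - 1)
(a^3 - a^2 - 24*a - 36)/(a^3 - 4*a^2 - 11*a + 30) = (a^2 - 4*a - 12)/(a^2 - 7*a + 10)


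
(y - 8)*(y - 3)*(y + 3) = y^3 - 8*y^2 - 9*y + 72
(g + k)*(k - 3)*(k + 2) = g*k^2 - g*k - 6*g + k^3 - k^2 - 6*k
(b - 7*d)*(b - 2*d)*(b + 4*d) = b^3 - 5*b^2*d - 22*b*d^2 + 56*d^3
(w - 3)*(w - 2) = w^2 - 5*w + 6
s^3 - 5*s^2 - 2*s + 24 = (s - 4)*(s - 3)*(s + 2)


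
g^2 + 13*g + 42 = (g + 6)*(g + 7)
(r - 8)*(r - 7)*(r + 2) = r^3 - 13*r^2 + 26*r + 112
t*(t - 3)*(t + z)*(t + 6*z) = t^4 + 7*t^3*z - 3*t^3 + 6*t^2*z^2 - 21*t^2*z - 18*t*z^2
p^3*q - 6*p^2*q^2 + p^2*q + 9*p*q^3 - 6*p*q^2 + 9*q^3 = (p - 3*q)^2*(p*q + q)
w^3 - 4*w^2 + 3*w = w*(w - 3)*(w - 1)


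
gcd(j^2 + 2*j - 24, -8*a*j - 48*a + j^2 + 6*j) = j + 6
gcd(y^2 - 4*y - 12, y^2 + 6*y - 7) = 1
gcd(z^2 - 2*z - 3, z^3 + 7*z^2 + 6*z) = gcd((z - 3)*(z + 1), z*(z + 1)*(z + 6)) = z + 1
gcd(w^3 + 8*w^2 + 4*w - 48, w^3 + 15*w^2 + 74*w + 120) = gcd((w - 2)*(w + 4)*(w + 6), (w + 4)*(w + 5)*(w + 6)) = w^2 + 10*w + 24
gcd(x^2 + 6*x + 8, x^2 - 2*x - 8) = x + 2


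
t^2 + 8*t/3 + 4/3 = (t + 2/3)*(t + 2)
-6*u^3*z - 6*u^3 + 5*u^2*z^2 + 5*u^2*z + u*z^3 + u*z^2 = (-u + z)*(6*u + z)*(u*z + u)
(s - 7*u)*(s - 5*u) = s^2 - 12*s*u + 35*u^2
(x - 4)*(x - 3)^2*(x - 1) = x^4 - 11*x^3 + 43*x^2 - 69*x + 36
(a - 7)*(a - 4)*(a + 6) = a^3 - 5*a^2 - 38*a + 168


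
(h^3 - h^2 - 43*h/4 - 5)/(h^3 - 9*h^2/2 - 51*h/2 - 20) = (h^2 - 7*h/2 - 2)/(h^2 - 7*h - 8)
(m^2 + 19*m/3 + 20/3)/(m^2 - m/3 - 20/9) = 3*(m + 5)/(3*m - 5)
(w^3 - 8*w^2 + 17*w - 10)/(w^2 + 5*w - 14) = (w^2 - 6*w + 5)/(w + 7)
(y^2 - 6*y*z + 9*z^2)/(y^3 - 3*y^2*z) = (y - 3*z)/y^2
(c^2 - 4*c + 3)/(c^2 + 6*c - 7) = (c - 3)/(c + 7)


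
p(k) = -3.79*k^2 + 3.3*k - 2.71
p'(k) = 3.3 - 7.58*k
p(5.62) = -103.87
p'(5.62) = -39.30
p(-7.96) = -269.12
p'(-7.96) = 63.64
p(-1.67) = -18.79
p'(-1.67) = 15.96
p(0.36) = -2.01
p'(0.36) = 0.57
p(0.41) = -1.99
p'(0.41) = 0.19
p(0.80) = -2.50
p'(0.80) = -2.76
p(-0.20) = -3.52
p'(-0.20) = 4.82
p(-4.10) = -79.95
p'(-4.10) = 34.38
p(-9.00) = -339.40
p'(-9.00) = 71.52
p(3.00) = -26.92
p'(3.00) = -19.44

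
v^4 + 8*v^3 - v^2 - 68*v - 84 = (v - 3)*(v + 2)^2*(v + 7)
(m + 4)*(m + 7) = m^2 + 11*m + 28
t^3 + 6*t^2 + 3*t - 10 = (t - 1)*(t + 2)*(t + 5)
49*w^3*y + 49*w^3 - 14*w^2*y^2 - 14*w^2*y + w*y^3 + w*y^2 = (-7*w + y)^2*(w*y + w)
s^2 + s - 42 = (s - 6)*(s + 7)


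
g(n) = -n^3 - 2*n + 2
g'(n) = -3*n^2 - 2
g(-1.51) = 8.46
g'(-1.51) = -8.84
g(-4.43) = 97.80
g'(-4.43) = -60.87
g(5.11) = -141.65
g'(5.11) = -80.34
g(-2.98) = 34.42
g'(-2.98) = -28.64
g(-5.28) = 159.76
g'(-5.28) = -85.64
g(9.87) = -979.24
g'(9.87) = -294.25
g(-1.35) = 7.16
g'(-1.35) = -7.47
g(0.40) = 1.14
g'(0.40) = -2.48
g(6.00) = -226.00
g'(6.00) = -110.00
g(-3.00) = 35.00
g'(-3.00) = -29.00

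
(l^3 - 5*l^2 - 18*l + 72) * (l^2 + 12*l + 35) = l^5 + 7*l^4 - 43*l^3 - 319*l^2 + 234*l + 2520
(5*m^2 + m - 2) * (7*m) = 35*m^3 + 7*m^2 - 14*m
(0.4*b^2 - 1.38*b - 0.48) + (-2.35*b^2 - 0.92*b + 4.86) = -1.95*b^2 - 2.3*b + 4.38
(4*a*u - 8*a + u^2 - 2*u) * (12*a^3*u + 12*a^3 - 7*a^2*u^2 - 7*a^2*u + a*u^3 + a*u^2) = 48*a^4*u^2 - 48*a^4*u - 96*a^4 - 16*a^3*u^3 + 16*a^3*u^2 + 32*a^3*u - 3*a^2*u^4 + 3*a^2*u^3 + 6*a^2*u^2 + a*u^5 - a*u^4 - 2*a*u^3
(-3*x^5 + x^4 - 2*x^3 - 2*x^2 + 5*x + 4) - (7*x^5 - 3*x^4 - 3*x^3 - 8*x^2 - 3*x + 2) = -10*x^5 + 4*x^4 + x^3 + 6*x^2 + 8*x + 2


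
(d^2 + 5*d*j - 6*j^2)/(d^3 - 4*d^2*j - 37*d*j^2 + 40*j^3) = (d + 6*j)/(d^2 - 3*d*j - 40*j^2)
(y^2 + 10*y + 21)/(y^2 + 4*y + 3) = (y + 7)/(y + 1)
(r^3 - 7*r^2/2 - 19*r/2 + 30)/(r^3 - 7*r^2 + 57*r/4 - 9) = 2*(2*r^2 + r - 15)/(4*r^2 - 12*r + 9)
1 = 1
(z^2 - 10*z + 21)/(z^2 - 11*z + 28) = (z - 3)/(z - 4)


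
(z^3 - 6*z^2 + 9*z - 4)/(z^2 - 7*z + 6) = (z^2 - 5*z + 4)/(z - 6)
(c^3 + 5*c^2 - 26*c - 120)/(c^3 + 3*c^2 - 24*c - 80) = (c + 6)/(c + 4)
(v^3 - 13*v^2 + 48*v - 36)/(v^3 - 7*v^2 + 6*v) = (v - 6)/v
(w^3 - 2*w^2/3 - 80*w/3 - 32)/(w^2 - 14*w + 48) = (3*w^2 + 16*w + 16)/(3*(w - 8))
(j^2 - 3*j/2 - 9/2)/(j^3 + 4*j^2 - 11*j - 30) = (j + 3/2)/(j^2 + 7*j + 10)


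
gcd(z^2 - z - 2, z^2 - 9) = 1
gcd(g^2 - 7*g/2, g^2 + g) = g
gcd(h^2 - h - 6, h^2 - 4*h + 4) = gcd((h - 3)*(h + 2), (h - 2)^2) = 1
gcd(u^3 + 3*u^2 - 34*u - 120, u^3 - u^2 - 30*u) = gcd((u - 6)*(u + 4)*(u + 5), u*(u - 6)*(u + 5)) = u^2 - u - 30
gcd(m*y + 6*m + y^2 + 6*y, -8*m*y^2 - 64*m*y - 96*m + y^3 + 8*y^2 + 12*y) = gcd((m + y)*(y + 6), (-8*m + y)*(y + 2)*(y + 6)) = y + 6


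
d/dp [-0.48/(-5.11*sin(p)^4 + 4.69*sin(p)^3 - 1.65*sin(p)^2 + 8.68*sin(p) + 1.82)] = (-9.8112*sin(p)^3 + 6.7536*sin(p)^2 - 1.584*sin(p) + 4.1664)*cos(p)/(-5.11*sin(p)^4 + 4.69*sin(p)^3 - 1.65*sin(p)^2 + 8.68*sin(p) + 1.82)^2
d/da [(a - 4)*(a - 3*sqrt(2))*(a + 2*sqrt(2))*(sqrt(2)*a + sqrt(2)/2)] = 4*sqrt(2)*a^3 - 21*sqrt(2)*a^2/2 - 6*a^2 - 28*sqrt(2)*a + 14*a + 4 + 42*sqrt(2)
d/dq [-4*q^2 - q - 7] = -8*q - 1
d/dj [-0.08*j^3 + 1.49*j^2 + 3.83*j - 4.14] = -0.24*j^2 + 2.98*j + 3.83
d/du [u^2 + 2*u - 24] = 2*u + 2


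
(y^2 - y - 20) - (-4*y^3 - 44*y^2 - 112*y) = 4*y^3 + 45*y^2 + 111*y - 20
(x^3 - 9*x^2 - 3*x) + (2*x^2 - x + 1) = x^3 - 7*x^2 - 4*x + 1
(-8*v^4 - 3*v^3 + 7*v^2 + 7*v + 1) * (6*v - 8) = -48*v^5 + 46*v^4 + 66*v^3 - 14*v^2 - 50*v - 8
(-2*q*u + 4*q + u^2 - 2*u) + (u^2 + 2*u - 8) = -2*q*u + 4*q + 2*u^2 - 8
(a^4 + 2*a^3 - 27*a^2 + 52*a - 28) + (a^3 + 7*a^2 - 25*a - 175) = a^4 + 3*a^3 - 20*a^2 + 27*a - 203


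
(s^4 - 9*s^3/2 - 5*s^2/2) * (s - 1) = s^5 - 11*s^4/2 + 2*s^3 + 5*s^2/2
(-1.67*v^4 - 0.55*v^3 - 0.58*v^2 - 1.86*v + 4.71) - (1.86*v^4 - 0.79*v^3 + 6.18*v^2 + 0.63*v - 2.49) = -3.53*v^4 + 0.24*v^3 - 6.76*v^2 - 2.49*v + 7.2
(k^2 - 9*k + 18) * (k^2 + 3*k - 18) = k^4 - 6*k^3 - 27*k^2 + 216*k - 324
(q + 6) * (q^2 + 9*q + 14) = q^3 + 15*q^2 + 68*q + 84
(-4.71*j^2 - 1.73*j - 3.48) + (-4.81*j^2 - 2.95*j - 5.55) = -9.52*j^2 - 4.68*j - 9.03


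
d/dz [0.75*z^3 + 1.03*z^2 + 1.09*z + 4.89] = 2.25*z^2 + 2.06*z + 1.09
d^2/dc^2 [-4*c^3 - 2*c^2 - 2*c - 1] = -24*c - 4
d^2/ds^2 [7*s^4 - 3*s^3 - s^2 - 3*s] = 84*s^2 - 18*s - 2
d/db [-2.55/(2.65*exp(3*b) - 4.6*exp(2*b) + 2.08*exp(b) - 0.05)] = (20.2725*exp(2*b) - 23.46*exp(b) + 5.304)*exp(b)/(2.65*exp(3*b) - 4.6*exp(2*b) + 2.08*exp(b) - 0.05)^2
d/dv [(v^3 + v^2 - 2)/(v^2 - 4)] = v*(v^3 - 12*v - 4)/(v^4 - 8*v^2 + 16)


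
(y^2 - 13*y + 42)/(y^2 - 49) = (y - 6)/(y + 7)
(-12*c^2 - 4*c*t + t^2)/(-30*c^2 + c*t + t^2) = (-12*c^2 - 4*c*t + t^2)/(-30*c^2 + c*t + t^2)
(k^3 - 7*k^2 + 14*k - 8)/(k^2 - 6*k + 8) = k - 1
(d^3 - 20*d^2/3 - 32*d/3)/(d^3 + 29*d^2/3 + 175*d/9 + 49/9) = 3*d*(3*d^2 - 20*d - 32)/(9*d^3 + 87*d^2 + 175*d + 49)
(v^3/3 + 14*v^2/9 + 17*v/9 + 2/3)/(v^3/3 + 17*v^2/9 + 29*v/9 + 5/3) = (3*v + 2)/(3*v + 5)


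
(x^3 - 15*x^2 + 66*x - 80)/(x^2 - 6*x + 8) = (x^2 - 13*x + 40)/(x - 4)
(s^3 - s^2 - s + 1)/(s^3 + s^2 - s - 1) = (s - 1)/(s + 1)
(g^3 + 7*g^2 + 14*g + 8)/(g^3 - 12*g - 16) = (g^2 + 5*g + 4)/(g^2 - 2*g - 8)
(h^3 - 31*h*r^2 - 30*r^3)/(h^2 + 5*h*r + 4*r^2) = (h^2 - h*r - 30*r^2)/(h + 4*r)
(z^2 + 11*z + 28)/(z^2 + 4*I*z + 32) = (z^2 + 11*z + 28)/(z^2 + 4*I*z + 32)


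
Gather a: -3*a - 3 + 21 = 18 - 3*a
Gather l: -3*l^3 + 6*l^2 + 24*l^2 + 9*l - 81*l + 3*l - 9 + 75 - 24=-3*l^3 + 30*l^2 - 69*l + 42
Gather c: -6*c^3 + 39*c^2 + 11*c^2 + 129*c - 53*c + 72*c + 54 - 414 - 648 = -6*c^3 + 50*c^2 + 148*c - 1008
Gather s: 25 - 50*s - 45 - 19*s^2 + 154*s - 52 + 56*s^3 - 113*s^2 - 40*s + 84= 56*s^3 - 132*s^2 + 64*s + 12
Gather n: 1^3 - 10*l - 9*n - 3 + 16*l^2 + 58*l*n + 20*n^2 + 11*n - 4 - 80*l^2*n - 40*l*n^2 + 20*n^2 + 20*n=16*l^2 - 10*l + n^2*(40 - 40*l) + n*(-80*l^2 + 58*l + 22) - 6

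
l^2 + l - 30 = (l - 5)*(l + 6)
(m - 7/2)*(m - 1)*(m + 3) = m^3 - 3*m^2/2 - 10*m + 21/2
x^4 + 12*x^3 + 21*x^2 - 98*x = x*(x - 2)*(x + 7)^2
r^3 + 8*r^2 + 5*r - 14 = (r - 1)*(r + 2)*(r + 7)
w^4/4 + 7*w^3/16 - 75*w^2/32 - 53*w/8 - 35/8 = (w/2 + 1)^2*(w - 7/2)*(w + 5/4)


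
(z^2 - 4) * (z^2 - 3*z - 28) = z^4 - 3*z^3 - 32*z^2 + 12*z + 112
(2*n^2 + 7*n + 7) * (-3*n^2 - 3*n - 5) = -6*n^4 - 27*n^3 - 52*n^2 - 56*n - 35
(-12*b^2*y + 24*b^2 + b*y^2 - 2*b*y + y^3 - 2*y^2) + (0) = -12*b^2*y + 24*b^2 + b*y^2 - 2*b*y + y^3 - 2*y^2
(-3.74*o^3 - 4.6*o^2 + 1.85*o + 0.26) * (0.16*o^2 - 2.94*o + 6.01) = -0.5984*o^5 + 10.2596*o^4 - 8.6574*o^3 - 33.0434*o^2 + 10.3541*o + 1.5626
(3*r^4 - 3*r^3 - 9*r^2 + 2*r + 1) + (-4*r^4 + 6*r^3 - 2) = -r^4 + 3*r^3 - 9*r^2 + 2*r - 1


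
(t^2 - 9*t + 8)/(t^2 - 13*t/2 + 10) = 2*(t^2 - 9*t + 8)/(2*t^2 - 13*t + 20)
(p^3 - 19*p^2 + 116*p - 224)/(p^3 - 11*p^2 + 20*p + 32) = (p - 7)/(p + 1)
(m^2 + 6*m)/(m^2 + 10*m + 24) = m/(m + 4)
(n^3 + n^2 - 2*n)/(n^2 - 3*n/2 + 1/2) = 2*n*(n + 2)/(2*n - 1)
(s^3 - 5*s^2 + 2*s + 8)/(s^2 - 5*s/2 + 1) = 2*(s^2 - 3*s - 4)/(2*s - 1)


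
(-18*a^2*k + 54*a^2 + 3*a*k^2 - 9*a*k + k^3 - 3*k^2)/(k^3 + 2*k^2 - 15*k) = (-18*a^2 + 3*a*k + k^2)/(k*(k + 5))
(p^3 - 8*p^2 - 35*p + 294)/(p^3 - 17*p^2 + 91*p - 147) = (p + 6)/(p - 3)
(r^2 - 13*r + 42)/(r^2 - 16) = (r^2 - 13*r + 42)/(r^2 - 16)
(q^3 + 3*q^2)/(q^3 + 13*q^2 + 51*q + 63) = q^2/(q^2 + 10*q + 21)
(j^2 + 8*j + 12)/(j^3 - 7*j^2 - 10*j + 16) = (j + 6)/(j^2 - 9*j + 8)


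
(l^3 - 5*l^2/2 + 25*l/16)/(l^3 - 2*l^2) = (16*l^2 - 40*l + 25)/(16*l*(l - 2))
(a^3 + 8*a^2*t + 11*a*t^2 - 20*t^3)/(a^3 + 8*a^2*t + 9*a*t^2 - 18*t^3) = (a^2 + 9*a*t + 20*t^2)/(a^2 + 9*a*t + 18*t^2)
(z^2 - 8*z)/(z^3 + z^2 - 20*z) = (z - 8)/(z^2 + z - 20)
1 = 1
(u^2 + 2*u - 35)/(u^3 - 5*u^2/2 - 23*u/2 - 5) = 2*(u + 7)/(2*u^2 + 5*u + 2)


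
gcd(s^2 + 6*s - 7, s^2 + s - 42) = s + 7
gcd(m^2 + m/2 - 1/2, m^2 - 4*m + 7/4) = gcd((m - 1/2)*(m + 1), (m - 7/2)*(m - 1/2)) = m - 1/2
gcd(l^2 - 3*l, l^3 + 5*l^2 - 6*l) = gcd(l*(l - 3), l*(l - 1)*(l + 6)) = l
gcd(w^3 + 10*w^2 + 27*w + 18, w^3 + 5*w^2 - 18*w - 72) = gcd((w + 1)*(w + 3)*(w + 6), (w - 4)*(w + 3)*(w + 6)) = w^2 + 9*w + 18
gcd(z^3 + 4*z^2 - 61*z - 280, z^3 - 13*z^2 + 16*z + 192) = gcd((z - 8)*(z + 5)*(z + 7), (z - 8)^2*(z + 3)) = z - 8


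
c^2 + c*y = c*(c + y)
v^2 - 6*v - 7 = (v - 7)*(v + 1)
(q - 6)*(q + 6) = q^2 - 36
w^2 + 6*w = w*(w + 6)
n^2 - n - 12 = (n - 4)*(n + 3)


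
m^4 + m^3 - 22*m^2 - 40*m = m*(m - 5)*(m + 2)*(m + 4)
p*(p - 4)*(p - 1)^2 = p^4 - 6*p^3 + 9*p^2 - 4*p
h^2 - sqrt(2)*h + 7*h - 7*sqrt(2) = (h + 7)*(h - sqrt(2))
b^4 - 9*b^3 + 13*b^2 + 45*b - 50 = (b - 5)^2*(b - 1)*(b + 2)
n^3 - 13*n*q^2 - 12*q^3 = (n - 4*q)*(n + q)*(n + 3*q)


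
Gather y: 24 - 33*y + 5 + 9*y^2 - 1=9*y^2 - 33*y + 28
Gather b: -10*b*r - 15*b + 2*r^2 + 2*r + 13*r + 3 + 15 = b*(-10*r - 15) + 2*r^2 + 15*r + 18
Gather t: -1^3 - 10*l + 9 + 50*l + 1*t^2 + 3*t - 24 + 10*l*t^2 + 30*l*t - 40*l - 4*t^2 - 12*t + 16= t^2*(10*l - 3) + t*(30*l - 9)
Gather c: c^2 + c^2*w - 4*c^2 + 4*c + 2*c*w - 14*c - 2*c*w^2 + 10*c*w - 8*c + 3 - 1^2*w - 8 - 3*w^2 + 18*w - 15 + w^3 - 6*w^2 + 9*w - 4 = c^2*(w - 3) + c*(-2*w^2 + 12*w - 18) + w^3 - 9*w^2 + 26*w - 24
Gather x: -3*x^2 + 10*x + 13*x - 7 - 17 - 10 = -3*x^2 + 23*x - 34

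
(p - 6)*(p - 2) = p^2 - 8*p + 12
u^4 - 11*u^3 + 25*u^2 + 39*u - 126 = (u - 7)*(u - 3)^2*(u + 2)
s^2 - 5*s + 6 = (s - 3)*(s - 2)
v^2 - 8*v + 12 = (v - 6)*(v - 2)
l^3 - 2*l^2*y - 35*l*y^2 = l*(l - 7*y)*(l + 5*y)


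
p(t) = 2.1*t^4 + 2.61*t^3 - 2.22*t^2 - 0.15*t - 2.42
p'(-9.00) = -5449.56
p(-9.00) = 11694.52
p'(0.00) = -0.15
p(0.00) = -2.42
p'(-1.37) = -0.97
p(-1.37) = -5.69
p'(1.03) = 12.76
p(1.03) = 0.29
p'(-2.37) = -57.47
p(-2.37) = 16.98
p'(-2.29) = -49.80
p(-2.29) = 12.69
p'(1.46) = 36.20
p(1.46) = 10.29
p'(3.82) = 565.39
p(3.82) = 557.27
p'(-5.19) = -940.50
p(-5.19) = 1097.35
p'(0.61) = 1.96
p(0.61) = -2.45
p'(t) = 8.4*t^3 + 7.83*t^2 - 4.44*t - 0.15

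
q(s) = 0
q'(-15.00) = 0.00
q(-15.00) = 0.00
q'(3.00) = 0.00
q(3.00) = 0.00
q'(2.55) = 0.00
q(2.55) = 0.00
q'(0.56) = 0.00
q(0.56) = 0.00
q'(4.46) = 0.00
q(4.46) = 0.00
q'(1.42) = 0.00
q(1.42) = 0.00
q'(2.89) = 0.00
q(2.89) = 0.00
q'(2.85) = 0.00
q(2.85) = 0.00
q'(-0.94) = 0.00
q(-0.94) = 0.00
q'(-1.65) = 0.00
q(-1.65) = 0.00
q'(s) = 0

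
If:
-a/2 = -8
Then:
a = 16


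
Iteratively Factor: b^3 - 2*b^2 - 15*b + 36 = (b - 3)*(b^2 + b - 12) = (b - 3)^2*(b + 4)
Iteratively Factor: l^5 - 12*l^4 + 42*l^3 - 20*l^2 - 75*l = (l - 3)*(l^4 - 9*l^3 + 15*l^2 + 25*l) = (l - 5)*(l - 3)*(l^3 - 4*l^2 - 5*l) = (l - 5)^2*(l - 3)*(l^2 + l) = (l - 5)^2*(l - 3)*(l + 1)*(l)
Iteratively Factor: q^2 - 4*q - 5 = (q + 1)*(q - 5)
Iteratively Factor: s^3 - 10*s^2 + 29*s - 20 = (s - 4)*(s^2 - 6*s + 5) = (s - 5)*(s - 4)*(s - 1)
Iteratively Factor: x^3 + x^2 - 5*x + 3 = (x - 1)*(x^2 + 2*x - 3) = (x - 1)*(x + 3)*(x - 1)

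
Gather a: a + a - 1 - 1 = 2*a - 2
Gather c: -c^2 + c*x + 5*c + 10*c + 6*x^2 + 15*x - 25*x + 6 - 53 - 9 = -c^2 + c*(x + 15) + 6*x^2 - 10*x - 56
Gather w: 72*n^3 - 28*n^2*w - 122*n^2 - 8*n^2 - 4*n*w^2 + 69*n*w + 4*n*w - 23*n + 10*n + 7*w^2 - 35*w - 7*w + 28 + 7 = 72*n^3 - 130*n^2 - 13*n + w^2*(7 - 4*n) + w*(-28*n^2 + 73*n - 42) + 35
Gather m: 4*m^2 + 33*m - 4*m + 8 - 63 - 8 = 4*m^2 + 29*m - 63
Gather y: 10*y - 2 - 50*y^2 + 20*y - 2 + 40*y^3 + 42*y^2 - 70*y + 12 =40*y^3 - 8*y^2 - 40*y + 8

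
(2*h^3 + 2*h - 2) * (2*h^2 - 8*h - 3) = 4*h^5 - 16*h^4 - 2*h^3 - 20*h^2 + 10*h + 6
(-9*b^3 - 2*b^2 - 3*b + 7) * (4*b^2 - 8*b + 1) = -36*b^5 + 64*b^4 - 5*b^3 + 50*b^2 - 59*b + 7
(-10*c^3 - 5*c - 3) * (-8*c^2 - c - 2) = 80*c^5 + 10*c^4 + 60*c^3 + 29*c^2 + 13*c + 6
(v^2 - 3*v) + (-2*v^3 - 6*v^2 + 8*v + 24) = -2*v^3 - 5*v^2 + 5*v + 24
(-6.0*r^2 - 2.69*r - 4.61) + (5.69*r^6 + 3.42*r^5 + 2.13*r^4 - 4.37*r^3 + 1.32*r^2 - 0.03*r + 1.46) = 5.69*r^6 + 3.42*r^5 + 2.13*r^4 - 4.37*r^3 - 4.68*r^2 - 2.72*r - 3.15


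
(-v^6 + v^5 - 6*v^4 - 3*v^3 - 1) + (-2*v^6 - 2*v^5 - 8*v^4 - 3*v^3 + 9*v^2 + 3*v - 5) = -3*v^6 - v^5 - 14*v^4 - 6*v^3 + 9*v^2 + 3*v - 6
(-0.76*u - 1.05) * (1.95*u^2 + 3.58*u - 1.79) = -1.482*u^3 - 4.7683*u^2 - 2.3986*u + 1.8795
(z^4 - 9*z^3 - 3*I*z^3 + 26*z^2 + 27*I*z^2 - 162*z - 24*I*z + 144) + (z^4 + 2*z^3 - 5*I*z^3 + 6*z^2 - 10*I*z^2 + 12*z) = 2*z^4 - 7*z^3 - 8*I*z^3 + 32*z^2 + 17*I*z^2 - 150*z - 24*I*z + 144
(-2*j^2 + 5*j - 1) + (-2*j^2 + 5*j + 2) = -4*j^2 + 10*j + 1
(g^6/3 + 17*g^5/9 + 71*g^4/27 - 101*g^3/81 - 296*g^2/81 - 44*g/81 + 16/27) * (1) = g^6/3 + 17*g^5/9 + 71*g^4/27 - 101*g^3/81 - 296*g^2/81 - 44*g/81 + 16/27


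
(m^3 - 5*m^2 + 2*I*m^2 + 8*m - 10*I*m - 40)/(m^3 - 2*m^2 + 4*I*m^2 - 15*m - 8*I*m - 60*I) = (m - 2*I)/(m + 3)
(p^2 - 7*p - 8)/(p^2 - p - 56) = (p + 1)/(p + 7)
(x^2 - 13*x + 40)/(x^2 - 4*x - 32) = (x - 5)/(x + 4)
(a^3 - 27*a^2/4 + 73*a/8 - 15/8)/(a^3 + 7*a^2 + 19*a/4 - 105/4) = (4*a^2 - 21*a + 5)/(2*(2*a^2 + 17*a + 35))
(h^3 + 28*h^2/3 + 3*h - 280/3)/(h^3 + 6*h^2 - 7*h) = (3*h^2 + 7*h - 40)/(3*h*(h - 1))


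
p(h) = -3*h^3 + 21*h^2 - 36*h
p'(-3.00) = -243.00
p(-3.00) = 378.00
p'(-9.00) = -1143.00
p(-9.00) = 4212.00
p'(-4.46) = -402.34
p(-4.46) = 844.43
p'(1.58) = 7.89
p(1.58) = -16.29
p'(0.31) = -23.84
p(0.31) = -9.23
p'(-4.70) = -432.21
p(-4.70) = 944.56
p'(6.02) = -109.32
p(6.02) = -110.17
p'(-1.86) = -145.26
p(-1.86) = 158.92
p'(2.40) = 12.96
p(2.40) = -6.91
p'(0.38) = -21.34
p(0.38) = -10.81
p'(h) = -9*h^2 + 42*h - 36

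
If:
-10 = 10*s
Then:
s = -1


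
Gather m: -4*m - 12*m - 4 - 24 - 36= -16*m - 64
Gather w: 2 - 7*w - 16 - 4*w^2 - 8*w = -4*w^2 - 15*w - 14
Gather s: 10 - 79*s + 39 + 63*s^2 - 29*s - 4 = 63*s^2 - 108*s + 45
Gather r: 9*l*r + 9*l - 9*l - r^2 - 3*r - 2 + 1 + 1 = -r^2 + r*(9*l - 3)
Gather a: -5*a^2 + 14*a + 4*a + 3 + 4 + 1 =-5*a^2 + 18*a + 8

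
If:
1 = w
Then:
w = 1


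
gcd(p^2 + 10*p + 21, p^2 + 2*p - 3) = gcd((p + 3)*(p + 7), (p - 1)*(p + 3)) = p + 3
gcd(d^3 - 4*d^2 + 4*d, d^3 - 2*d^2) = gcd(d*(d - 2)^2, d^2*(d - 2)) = d^2 - 2*d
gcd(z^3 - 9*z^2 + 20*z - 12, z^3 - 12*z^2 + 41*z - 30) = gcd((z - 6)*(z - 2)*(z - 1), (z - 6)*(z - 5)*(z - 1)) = z^2 - 7*z + 6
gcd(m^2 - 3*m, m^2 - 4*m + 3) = m - 3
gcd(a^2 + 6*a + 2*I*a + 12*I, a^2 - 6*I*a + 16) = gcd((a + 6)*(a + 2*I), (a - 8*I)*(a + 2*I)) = a + 2*I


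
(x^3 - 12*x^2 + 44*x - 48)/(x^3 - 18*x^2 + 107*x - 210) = (x^2 - 6*x + 8)/(x^2 - 12*x + 35)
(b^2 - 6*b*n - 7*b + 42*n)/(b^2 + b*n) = (b^2 - 6*b*n - 7*b + 42*n)/(b*(b + n))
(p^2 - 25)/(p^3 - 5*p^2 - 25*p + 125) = 1/(p - 5)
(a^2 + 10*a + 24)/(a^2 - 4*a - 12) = (a^2 + 10*a + 24)/(a^2 - 4*a - 12)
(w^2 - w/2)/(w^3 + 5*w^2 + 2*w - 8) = w*(2*w - 1)/(2*(w^3 + 5*w^2 + 2*w - 8))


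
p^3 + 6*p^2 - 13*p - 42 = (p - 3)*(p + 2)*(p + 7)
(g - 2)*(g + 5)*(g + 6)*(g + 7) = g^4 + 16*g^3 + 71*g^2 - 4*g - 420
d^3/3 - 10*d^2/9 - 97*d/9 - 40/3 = (d/3 + 1)*(d - 8)*(d + 5/3)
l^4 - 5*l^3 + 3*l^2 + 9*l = l*(l - 3)^2*(l + 1)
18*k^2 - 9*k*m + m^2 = (-6*k + m)*(-3*k + m)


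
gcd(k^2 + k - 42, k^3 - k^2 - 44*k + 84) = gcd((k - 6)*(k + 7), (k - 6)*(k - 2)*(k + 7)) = k^2 + k - 42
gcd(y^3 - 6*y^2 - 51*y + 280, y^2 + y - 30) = y - 5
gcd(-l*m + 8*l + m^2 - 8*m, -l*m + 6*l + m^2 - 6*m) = l - m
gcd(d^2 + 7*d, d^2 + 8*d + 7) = d + 7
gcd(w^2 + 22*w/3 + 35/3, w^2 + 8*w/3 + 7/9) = w + 7/3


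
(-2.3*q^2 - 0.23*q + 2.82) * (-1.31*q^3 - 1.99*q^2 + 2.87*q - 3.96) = 3.013*q^5 + 4.8783*q^4 - 9.8375*q^3 + 2.8361*q^2 + 9.0042*q - 11.1672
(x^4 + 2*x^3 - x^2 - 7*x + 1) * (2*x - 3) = 2*x^5 + x^4 - 8*x^3 - 11*x^2 + 23*x - 3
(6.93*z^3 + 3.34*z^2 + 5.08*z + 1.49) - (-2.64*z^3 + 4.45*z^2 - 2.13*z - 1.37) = 9.57*z^3 - 1.11*z^2 + 7.21*z + 2.86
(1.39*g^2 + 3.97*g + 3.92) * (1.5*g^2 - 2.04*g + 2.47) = 2.085*g^4 + 3.1194*g^3 + 1.2145*g^2 + 1.8091*g + 9.6824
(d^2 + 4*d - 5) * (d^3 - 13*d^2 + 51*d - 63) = d^5 - 9*d^4 - 6*d^3 + 206*d^2 - 507*d + 315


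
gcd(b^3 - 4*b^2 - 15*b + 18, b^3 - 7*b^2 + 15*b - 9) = b - 1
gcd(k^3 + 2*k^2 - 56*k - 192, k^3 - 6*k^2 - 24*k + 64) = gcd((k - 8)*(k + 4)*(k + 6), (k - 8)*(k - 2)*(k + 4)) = k^2 - 4*k - 32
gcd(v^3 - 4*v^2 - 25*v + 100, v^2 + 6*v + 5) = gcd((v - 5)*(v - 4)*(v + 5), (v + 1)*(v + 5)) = v + 5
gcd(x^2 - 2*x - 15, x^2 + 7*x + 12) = x + 3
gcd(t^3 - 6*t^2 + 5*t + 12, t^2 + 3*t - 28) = t - 4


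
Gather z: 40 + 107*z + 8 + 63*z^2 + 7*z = 63*z^2 + 114*z + 48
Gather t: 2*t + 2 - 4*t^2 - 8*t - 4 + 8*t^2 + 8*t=4*t^2 + 2*t - 2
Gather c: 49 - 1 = 48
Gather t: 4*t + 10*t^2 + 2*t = 10*t^2 + 6*t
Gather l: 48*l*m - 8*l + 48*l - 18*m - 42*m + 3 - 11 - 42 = l*(48*m + 40) - 60*m - 50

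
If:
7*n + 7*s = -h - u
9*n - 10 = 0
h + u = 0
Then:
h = -u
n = 10/9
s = -10/9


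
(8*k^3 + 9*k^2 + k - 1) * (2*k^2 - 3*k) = 16*k^5 - 6*k^4 - 25*k^3 - 5*k^2 + 3*k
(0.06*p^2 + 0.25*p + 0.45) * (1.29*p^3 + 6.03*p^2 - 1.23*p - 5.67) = 0.0774*p^5 + 0.6843*p^4 + 2.0142*p^3 + 2.0658*p^2 - 1.971*p - 2.5515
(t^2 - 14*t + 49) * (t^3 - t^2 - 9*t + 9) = t^5 - 15*t^4 + 54*t^3 + 86*t^2 - 567*t + 441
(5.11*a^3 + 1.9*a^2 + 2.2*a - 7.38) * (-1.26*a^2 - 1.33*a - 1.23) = -6.4386*a^5 - 9.1903*a^4 - 11.5843*a^3 + 4.0358*a^2 + 7.1094*a + 9.0774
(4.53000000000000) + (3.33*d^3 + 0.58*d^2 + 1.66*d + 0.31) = 3.33*d^3 + 0.58*d^2 + 1.66*d + 4.84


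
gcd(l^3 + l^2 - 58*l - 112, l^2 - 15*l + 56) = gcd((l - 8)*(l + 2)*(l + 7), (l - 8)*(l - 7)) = l - 8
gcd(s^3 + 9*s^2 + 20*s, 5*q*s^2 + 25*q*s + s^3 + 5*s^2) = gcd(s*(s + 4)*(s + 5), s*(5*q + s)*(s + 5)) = s^2 + 5*s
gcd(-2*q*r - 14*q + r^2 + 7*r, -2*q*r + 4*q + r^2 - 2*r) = 2*q - r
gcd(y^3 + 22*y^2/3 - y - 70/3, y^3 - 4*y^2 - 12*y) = y + 2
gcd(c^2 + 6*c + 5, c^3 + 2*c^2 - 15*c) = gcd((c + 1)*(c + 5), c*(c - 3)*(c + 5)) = c + 5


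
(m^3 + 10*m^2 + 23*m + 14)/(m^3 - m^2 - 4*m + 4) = (m^2 + 8*m + 7)/(m^2 - 3*m + 2)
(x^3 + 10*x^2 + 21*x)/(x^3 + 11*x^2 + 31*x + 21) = x/(x + 1)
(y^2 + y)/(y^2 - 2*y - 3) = y/(y - 3)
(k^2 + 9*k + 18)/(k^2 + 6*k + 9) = (k + 6)/(k + 3)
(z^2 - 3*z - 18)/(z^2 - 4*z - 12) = (z + 3)/(z + 2)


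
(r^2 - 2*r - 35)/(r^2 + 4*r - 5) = (r - 7)/(r - 1)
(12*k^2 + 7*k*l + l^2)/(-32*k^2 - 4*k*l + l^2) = (-3*k - l)/(8*k - l)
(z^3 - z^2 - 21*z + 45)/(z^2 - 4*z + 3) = (z^2 + 2*z - 15)/(z - 1)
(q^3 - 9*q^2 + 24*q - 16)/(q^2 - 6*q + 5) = (q^2 - 8*q + 16)/(q - 5)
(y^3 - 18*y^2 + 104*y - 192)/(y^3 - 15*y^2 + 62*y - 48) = (y - 4)/(y - 1)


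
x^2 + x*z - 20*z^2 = (x - 4*z)*(x + 5*z)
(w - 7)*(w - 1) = w^2 - 8*w + 7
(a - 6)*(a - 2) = a^2 - 8*a + 12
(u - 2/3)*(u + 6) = u^2 + 16*u/3 - 4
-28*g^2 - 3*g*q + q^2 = (-7*g + q)*(4*g + q)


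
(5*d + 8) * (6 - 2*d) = -10*d^2 + 14*d + 48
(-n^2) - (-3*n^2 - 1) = 2*n^2 + 1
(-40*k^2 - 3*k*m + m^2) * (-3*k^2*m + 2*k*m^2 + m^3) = 120*k^4*m - 71*k^3*m^2 - 49*k^2*m^3 - k*m^4 + m^5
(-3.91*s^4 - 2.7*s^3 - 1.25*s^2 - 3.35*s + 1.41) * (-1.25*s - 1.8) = 4.8875*s^5 + 10.413*s^4 + 6.4225*s^3 + 6.4375*s^2 + 4.2675*s - 2.538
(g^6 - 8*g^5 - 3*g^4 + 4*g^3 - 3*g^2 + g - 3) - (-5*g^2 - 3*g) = g^6 - 8*g^5 - 3*g^4 + 4*g^3 + 2*g^2 + 4*g - 3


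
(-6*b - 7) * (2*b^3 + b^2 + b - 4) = -12*b^4 - 20*b^3 - 13*b^2 + 17*b + 28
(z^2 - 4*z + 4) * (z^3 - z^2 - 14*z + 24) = z^5 - 5*z^4 - 6*z^3 + 76*z^2 - 152*z + 96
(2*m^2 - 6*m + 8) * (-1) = -2*m^2 + 6*m - 8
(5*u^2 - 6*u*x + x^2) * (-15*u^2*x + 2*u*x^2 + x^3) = -75*u^4*x + 100*u^3*x^2 - 22*u^2*x^3 - 4*u*x^4 + x^5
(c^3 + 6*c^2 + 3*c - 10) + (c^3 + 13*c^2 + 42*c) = 2*c^3 + 19*c^2 + 45*c - 10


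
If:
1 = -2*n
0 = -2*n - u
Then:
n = -1/2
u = 1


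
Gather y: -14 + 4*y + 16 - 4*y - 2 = 0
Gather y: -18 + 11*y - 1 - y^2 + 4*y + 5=-y^2 + 15*y - 14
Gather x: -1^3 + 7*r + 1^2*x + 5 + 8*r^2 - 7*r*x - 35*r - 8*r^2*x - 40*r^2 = -32*r^2 - 28*r + x*(-8*r^2 - 7*r + 1) + 4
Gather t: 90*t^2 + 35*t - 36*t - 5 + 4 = 90*t^2 - t - 1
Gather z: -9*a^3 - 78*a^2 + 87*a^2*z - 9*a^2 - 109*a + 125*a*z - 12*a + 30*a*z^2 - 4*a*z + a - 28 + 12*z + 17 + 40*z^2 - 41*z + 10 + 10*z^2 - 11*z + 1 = -9*a^3 - 87*a^2 - 120*a + z^2*(30*a + 50) + z*(87*a^2 + 121*a - 40)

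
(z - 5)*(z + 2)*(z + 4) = z^3 + z^2 - 22*z - 40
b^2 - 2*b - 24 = (b - 6)*(b + 4)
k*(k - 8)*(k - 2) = k^3 - 10*k^2 + 16*k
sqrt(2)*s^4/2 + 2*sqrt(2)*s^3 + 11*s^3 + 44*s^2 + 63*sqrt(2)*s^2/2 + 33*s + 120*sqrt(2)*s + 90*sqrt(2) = (s + 3)*(s + 5*sqrt(2))*(s + 6*sqrt(2))*(sqrt(2)*s/2 + sqrt(2)/2)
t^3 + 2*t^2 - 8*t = t*(t - 2)*(t + 4)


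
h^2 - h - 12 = (h - 4)*(h + 3)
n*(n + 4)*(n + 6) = n^3 + 10*n^2 + 24*n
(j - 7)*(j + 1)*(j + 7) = j^3 + j^2 - 49*j - 49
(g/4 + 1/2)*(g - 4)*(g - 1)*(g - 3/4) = g^4/4 - 15*g^3/16 - 15*g^2/16 + 25*g/8 - 3/2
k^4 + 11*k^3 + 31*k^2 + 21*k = k*(k + 1)*(k + 3)*(k + 7)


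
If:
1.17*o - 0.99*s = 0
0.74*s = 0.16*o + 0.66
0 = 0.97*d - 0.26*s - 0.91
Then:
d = 1.23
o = 0.92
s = 1.09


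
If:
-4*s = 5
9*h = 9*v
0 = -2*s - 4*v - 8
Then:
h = -11/8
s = -5/4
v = -11/8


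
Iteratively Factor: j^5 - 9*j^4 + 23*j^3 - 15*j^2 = (j - 1)*(j^4 - 8*j^3 + 15*j^2) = j*(j - 1)*(j^3 - 8*j^2 + 15*j) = j*(j - 3)*(j - 1)*(j^2 - 5*j) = j^2*(j - 3)*(j - 1)*(j - 5)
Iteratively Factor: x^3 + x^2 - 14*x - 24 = (x + 3)*(x^2 - 2*x - 8) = (x + 2)*(x + 3)*(x - 4)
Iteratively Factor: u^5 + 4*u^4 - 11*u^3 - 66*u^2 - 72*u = (u + 3)*(u^4 + u^3 - 14*u^2 - 24*u) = (u + 3)^2*(u^3 - 2*u^2 - 8*u) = u*(u + 3)^2*(u^2 - 2*u - 8) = u*(u - 4)*(u + 3)^2*(u + 2)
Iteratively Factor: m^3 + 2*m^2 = (m)*(m^2 + 2*m) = m*(m + 2)*(m)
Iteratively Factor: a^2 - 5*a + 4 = (a - 4)*(a - 1)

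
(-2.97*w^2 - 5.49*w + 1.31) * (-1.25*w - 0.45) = 3.7125*w^3 + 8.199*w^2 + 0.833*w - 0.5895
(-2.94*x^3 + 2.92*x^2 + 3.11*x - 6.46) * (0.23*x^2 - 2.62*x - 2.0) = -0.6762*x^5 + 8.3744*x^4 - 1.0551*x^3 - 15.474*x^2 + 10.7052*x + 12.92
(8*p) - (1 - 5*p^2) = 5*p^2 + 8*p - 1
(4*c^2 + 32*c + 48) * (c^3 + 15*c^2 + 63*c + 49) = 4*c^5 + 92*c^4 + 780*c^3 + 2932*c^2 + 4592*c + 2352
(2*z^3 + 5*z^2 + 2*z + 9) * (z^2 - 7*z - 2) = 2*z^5 - 9*z^4 - 37*z^3 - 15*z^2 - 67*z - 18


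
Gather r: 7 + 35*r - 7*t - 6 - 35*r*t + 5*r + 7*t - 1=r*(40 - 35*t)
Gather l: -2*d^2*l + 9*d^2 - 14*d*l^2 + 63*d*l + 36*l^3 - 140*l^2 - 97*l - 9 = 9*d^2 + 36*l^3 + l^2*(-14*d - 140) + l*(-2*d^2 + 63*d - 97) - 9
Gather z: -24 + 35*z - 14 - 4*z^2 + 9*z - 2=-4*z^2 + 44*z - 40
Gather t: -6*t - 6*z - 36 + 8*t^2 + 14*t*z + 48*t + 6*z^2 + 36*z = 8*t^2 + t*(14*z + 42) + 6*z^2 + 30*z - 36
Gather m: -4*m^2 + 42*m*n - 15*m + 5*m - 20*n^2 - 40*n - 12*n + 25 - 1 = -4*m^2 + m*(42*n - 10) - 20*n^2 - 52*n + 24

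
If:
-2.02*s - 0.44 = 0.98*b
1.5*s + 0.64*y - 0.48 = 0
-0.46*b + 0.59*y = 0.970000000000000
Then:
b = 1.07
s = -0.74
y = 2.48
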